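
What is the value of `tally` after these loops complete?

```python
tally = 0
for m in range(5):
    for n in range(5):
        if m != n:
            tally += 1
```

5² - 5 (exclude diagonal)
`tally` takes the values: 0 → 1 → 2 → 3 → 4 → 5 → 6 → 7 → 8 → 9 → 10 → 11 → 12 → 13 → 14 → 15 → 16 → 17 → 18 → 19 → 20

Answer: 20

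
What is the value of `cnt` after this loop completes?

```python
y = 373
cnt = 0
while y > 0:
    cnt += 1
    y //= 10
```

Count digits by repeated division by 10
`cnt` takes the values: 0 → 1 → 2 → 3

Answer: 3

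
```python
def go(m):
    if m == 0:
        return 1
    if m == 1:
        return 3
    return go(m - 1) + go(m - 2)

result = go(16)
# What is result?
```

Build up from base cases: go(0)=1, go(1)=3, go(2)=4, go(3)=7, go(4)=11, go(5)=18, go(6)=29, ..., go(16)=3571

Answer: 3571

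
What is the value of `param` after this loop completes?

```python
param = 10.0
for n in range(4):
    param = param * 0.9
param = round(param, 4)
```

Exponential decay: 10.0 * 0.9^4
`param` takes the values: 10.0 → 9.0 → 8.1 → 7.29 → 6.561

Answer: 6.561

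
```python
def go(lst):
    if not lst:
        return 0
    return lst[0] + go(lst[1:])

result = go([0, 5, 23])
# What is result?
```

0 + 5 + 23 + 0 = 28

Answer: 28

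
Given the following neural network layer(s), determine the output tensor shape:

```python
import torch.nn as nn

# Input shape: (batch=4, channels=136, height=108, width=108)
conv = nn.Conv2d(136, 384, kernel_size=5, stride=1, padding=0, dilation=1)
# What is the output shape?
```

Input: (4, 136, 108, 108) -> Output: (4, 384, 104, 104)

Answer: (4, 384, 104, 104)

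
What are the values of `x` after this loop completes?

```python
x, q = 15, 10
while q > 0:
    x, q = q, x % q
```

GCD of 15 and 10
`x` takes the values: 15 → 10 → 5

Answer: 5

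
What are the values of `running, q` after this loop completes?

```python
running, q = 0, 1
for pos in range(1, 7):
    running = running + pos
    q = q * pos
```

Sum and factorial of 1 to 6
`running, q` takes the values: (0, 1) → (1, 1) → (3, 1) → (3, 2) → (6, 2) → (6, 6) → (10, 6) → (10, 24) → (15, 24) → (15, 120) → (21, 120) → (21, 720)

Answer: 21, 720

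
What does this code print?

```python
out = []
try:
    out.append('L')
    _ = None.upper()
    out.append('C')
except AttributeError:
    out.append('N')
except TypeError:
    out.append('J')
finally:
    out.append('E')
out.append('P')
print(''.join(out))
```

Execution trace: 'L' (try body) → 'N' (except AttributeError) → 'E' (finally) → 'P' (after the try/except). Output: LNEP

Answer: LNEP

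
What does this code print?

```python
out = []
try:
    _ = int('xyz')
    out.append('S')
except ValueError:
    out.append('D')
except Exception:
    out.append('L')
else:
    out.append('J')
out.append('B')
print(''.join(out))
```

Execution trace: 'D' (except ValueError) → 'B' (after the try/except). Output: DB

Answer: DB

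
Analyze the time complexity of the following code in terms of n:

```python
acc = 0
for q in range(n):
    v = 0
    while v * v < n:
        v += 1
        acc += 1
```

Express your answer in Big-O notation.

Each loop level contributes: n × √n. Multiplying the contributions gives O(n√n).

Answer: O(n√n)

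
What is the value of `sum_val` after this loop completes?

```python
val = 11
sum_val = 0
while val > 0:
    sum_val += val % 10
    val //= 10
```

Sum digits of 11
`sum_val` takes the values: 0 → 1 → 2

Answer: 2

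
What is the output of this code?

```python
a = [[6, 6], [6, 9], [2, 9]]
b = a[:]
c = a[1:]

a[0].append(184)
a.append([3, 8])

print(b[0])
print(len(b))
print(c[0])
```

Key concept: slice with nested mutation.
Step by step:
`a = [[6, 6], [6, 9], [2, 9]]` → a = [[6, 6], [6, 9], [2, 9]]
`b = a[:]` → b = [[6, 6], [6, 9], [2, 9]]
`c = a[1:]` → c = [[6, 9], [2, 9]]
`a[0].append(184)` → a = [[6, 6, 184], [6, 9], [2, 9]]; b = [[6, 6, 184], [6, 9], [2, 9]]
`a.append([3, 8])` → a = [[6, 6, 184], [6, 9], [2, 9], [3, 8]]
`print(b[0])` → prints [6, 6, 184]
`print(len(b))` → prints 3
`print(c[0])` → prints [6, 9]

Answer:
[6, 6, 184]
3
[6, 9]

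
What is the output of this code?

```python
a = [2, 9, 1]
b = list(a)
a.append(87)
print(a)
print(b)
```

Key concept: list() constructor creates copy.
Step by step:
`a = [2, 9, 1]` → a = [2, 9, 1]
`b = list(a)` → b = [2, 9, 1]
`a.append(87)` → a = [2, 9, 1, 87]
`print(a)` → prints [2, 9, 1, 87]
`print(b)` → prints [2, 9, 1]

Answer:
[2, 9, 1, 87]
[2, 9, 1]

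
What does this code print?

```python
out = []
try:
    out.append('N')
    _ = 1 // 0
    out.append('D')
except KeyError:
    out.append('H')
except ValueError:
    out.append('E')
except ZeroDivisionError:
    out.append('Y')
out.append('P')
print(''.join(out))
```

Execution trace: 'N' (try body) → 'Y' (except ZeroDivisionError) → 'P' (after the try/except). Output: NYP

Answer: NYP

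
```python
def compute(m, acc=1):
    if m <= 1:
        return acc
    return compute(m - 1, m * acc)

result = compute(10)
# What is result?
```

Accumulator trace (n, acc): (10, 1) -> (9, 10) -> (8, 90) -> (7, 720) -> (6, 5040) -> (5, 30240) -> (4, 151200) -> (3, 604800) -> (2, 1814400) -> (1, 3628800) -> return 3628800

Answer: 3628800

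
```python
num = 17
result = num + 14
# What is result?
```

Trace:
`num = 17` → num = 17
`result = num + 14` → result = 31
So result = 31

Answer: 31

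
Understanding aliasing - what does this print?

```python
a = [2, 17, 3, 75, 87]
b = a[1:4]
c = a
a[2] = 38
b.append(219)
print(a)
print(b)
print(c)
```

Key concept: slice vs alias.
Step by step:
`a = [2, 17, 3, 75, 87]` → a = [2, 17, 3, 75, 87]
`b = a[1:4]` → b = [17, 3, 75]
`c = a` → c = [2, 17, 3, 75, 87] (same object as a)
`a[2] = 38` → a = [2, 17, 38, 75, 87] (same object as c); c = [2, 17, 38, 75, 87] (same object as a)
`b.append(219)` → b = [17, 3, 75, 219]
`print(a)` → prints [2, 17, 38, 75, 87]
`print(b)` → prints [17, 3, 75, 219]
`print(c)` → prints [2, 17, 38, 75, 87]

Answer:
[2, 17, 38, 75, 87]
[17, 3, 75, 219]
[2, 17, 38, 75, 87]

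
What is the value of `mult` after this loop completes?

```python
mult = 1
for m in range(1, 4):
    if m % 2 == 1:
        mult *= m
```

Product of odd numbers 1 to 3
`mult` takes the values: 1 → 3

Answer: 3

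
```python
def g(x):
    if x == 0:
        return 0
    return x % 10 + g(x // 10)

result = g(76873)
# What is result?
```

Sum of digits of 76873: 3 + 7 + 8 + 6 + 7 = 31

Answer: 31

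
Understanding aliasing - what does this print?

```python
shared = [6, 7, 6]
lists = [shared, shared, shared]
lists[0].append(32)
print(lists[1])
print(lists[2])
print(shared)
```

Key concept: list of same reference.
Step by step:
`shared = [6, 7, 6]` → shared = [6, 7, 6]
`lists = [shared, shared, shared]` → lists = [[6, 7, 6], [6, 7, 6], [6, 7, 6]]
`lists[0].append(32)` → shared = [6, 7, 6, 32]; lists = [[6, 7, 6, 32], [6, 7, 6, 32], [6, 7, 6, 32]]
`print(lists[1])` → prints [6, 7, 6, 32]
`print(lists[2])` → prints [6, 7, 6, 32]
`print(shared)` → prints [6, 7, 6, 32]

Answer:
[6, 7, 6, 32]
[6, 7, 6, 32]
[6, 7, 6, 32]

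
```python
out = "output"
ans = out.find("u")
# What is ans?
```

Trace:
`out = "output"` → out = 'output'
`ans = out.find("u")` → ans = 1
So ans = 1

Answer: 1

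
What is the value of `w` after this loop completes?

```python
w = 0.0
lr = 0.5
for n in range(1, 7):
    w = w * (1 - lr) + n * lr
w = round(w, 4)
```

Moving average with lr=0.5
`w` takes the values: 0.0 → 0.5 → 1.25 → 2.125 → 3.0625 → 4.03125 → 5.015625 → 5.0156

Answer: 5.0156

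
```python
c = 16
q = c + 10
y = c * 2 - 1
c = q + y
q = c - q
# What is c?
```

Trace:
`c = 16` → c = 16
`q = c + 10` → q = 26
`y = c * 2 - 1` → y = 31
`c = q + y` → c = 57
`q = c - q` → q = 31
So c = 57

Answer: 57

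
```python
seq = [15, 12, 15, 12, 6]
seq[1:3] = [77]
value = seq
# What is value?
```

Trace:
`seq = [15, 12, 15, 12, 6]` → seq = [15, 12, 15, 12, 6]
`seq[1:3] = [77]` → seq = [15, 77, 12, 6]
`value = seq` → value = [15, 77, 12, 6]
So value = [15, 77, 12, 6]

Answer: [15, 77, 12, 6]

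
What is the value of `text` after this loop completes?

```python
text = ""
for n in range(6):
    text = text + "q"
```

Repeat 'q' 6 times
`text` takes the values: "" → "q" → "qq" → "qqq" → "qqqq" → "qqqqq" → "qqqqqq"

Answer: "qqqqqq"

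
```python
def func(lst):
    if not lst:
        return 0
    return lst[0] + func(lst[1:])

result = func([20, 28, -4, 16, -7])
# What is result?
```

20 + 28 + (-4) + 16 + (-7) + 0 = 53

Answer: 53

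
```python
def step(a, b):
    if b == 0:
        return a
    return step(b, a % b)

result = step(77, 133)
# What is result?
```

step(77, 133) -> step(133, 77) -> step(77, 56) -> step(56, 21) -> step(21, 14) -> step(14, 7) -> step(7, 0) -> 7

Answer: 7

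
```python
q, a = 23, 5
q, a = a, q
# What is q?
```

Trace:
`q, a = 23, 5` → q = 23; a = 5
`q, a = a, q` → q = 5; a = 23
So q = 5

Answer: 5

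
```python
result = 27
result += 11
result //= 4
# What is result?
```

Trace:
`result = 27` → result = 27
`result += 11` → result = 38
`result //= 4` → result = 9
So result = 9

Answer: 9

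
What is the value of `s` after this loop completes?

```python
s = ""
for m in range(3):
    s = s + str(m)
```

Concatenate digits 0 to 2
`s` takes the values: "" → "0" → "01" → "012"

Answer: "012"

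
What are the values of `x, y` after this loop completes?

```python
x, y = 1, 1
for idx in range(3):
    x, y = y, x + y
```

Fibonacci: after 3 iterations
`x, y` takes the values: (1, 1) → (1, 2) → (2, 3) → (3, 5)

Answer: 3, 5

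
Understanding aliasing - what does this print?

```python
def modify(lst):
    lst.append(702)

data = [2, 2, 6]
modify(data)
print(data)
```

Key concept: function modifies passed list.
Step by step:
`data = [2, 2, 6]` → data = [2, 2, 6]
`modify(data)` → data = [2, 2, 6, 702]
`print(data)` → prints [2, 2, 6, 702]

Answer: [2, 2, 6, 702]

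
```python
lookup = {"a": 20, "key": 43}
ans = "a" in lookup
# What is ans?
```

Trace:
`lookup = {"a": 20, "key": 43}` → lookup = {'a': 20, 'key': 43}
`ans = "a" in lookup` → ans = True
So ans = True

Answer: True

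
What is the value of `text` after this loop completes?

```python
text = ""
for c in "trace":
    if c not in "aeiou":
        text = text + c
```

Remove vowels from 'trace'
`text` takes the values: "" → "t" → "tr" → "trc"

Answer: "trc"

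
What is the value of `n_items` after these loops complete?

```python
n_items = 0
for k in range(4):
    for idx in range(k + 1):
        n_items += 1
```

Triangle: 1 + 2 + ... + 4
`n_items` takes the values: 0 → 1 → 2 → 3 → 4 → 5 → 6 → 7 → 8 → 9 → 10

Answer: 10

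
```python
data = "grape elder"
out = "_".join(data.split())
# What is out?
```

Trace:
`data = "grape elder"` → data = 'grape elder'
`out = "_".join(data.split())` → out = 'grape_elder'
So out = 'grape_elder'

Answer: 'grape_elder'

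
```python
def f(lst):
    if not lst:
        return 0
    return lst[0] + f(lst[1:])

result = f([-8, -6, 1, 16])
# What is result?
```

(-8) + (-6) + 1 + 16 + 0 = 3

Answer: 3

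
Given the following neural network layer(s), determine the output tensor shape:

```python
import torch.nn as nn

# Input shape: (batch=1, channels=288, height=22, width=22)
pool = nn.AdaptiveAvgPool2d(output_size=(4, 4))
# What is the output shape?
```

Input: (1, 288, 22, 22) -> Output: (1, 288, 4, 4)

Answer: (1, 288, 4, 4)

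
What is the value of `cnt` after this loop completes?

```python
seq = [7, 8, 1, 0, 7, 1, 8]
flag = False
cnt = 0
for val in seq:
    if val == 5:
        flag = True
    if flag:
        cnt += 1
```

Count elements after first 5 in [7, 8, 1, 0, 7, 1, 8]
`cnt` takes the values: 0

Answer: 0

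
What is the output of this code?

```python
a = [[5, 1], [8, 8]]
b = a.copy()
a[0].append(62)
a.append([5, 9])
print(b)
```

Key concept: shallow copy with nested lists.
Step by step:
`a = [[5, 1], [8, 8]]` → a = [[5, 1], [8, 8]]
`b = a.copy()` → b = [[5, 1], [8, 8]]
`a[0].append(62)` → a = [[5, 1, 62], [8, 8]]; b = [[5, 1, 62], [8, 8]]
`a.append([5, 9])` → a = [[5, 1, 62], [8, 8], [5, 9]]
`print(b)` → prints [[5, 1, 62], [8, 8]]

Answer: [[5, 1, 62], [8, 8]]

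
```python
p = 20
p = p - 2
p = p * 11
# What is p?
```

Trace:
`p = 20` → p = 20
`p = p - 2` → p = 18
`p = p * 11` → p = 198
So p = 198

Answer: 198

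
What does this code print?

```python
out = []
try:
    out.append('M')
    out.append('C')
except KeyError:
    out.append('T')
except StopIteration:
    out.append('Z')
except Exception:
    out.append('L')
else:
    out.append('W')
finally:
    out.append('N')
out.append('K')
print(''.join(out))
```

Execution trace: 'M' (try body) → 'C' (try body, no exception) → 'W' (else) → 'N' (finally) → 'K' (after the try/except). Output: MCWNK

Answer: MCWNK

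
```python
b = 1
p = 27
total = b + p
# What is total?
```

Trace:
`b = 1` → b = 1
`p = 27` → p = 27
`total = b + p` → total = 28
So total = 28

Answer: 28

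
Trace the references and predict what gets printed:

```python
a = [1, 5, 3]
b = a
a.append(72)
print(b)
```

Key concept: basic list aliasing.
Step by step:
`a = [1, 5, 3]` → a = [1, 5, 3]
`b = a` → b = [1, 5, 3] (same object as a)
`a.append(72)` → a = [1, 5, 3, 72] (same object as b); b = [1, 5, 3, 72] (same object as a)
`print(b)` → prints [1, 5, 3, 72]

Answer: [1, 5, 3, 72]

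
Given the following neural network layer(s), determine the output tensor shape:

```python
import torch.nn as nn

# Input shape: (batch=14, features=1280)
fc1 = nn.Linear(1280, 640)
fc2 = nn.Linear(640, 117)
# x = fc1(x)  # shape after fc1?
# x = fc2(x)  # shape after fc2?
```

Input: (14, 1280) -> after fc1: (14, 640) -> Output: (14, 117)

Answer: (14, 117)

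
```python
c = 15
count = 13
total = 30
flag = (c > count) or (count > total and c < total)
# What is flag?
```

Trace:
`c = 15` → c = 15
`count = 13` → count = 13
`total = 30` → total = 30
`flag = (c > count) or (count > total and c < total)` → flag = True
So flag = True

Answer: True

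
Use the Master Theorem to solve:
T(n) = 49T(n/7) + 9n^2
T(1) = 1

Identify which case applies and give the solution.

a=49, b=7, f(n)=9n^2. log_7(49) = 2. Since c=2 = 2, Case 2 applies: T(n) = Θ(n^log_b(a) · log n) = O(n^2 log n).

Answer: O(n^2 log n) - Case 2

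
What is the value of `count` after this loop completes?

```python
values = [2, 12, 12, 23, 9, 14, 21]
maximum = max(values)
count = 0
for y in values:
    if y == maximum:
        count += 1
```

Count of max value 23 in [2, 12, 12, 23, 9, 14, 21]
`count` takes the values: 0 → 1

Answer: 1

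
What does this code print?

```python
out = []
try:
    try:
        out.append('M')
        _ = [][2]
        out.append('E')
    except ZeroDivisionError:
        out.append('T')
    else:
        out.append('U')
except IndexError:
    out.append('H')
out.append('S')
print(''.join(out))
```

Execution trace: 'M' (try body) → 'H' (outer except IndexError) → 'S' (after the try/except). Output: MHS

Answer: MHS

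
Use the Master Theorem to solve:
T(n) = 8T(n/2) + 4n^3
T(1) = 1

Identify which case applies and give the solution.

a=8, b=2, f(n)=4n^3. log_2(8) = 3. Since c=3 = 3, Case 2 applies: T(n) = Θ(n^log_b(a) · log n) = O(n^3 log n).

Answer: O(n^3 log n) - Case 2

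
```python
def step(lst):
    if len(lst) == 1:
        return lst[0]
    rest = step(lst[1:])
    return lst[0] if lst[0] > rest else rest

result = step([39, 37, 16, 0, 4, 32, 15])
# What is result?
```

Recursive max over [39, 37, 16, 0, 4, 32, 15] = 39

Answer: 39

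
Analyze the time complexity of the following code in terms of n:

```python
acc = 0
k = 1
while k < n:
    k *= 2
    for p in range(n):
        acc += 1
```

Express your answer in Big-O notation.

Each loop level contributes: log n × n. Multiplying the contributions gives O(n log n).

Answer: O(n log n)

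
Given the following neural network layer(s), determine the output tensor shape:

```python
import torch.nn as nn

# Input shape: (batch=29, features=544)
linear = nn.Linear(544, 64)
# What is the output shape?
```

Input: (29, 544) -> Output: (29, 64)

Answer: (29, 64)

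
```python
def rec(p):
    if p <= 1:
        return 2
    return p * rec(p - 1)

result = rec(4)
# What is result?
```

rec(4) = 4 * 3 * 2 * 2 = 48

Answer: 48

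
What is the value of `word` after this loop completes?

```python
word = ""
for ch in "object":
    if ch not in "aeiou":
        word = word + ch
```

Remove vowels from 'object'
`word` takes the values: "" → "b" → "bj" → "bjc" → "bjct"

Answer: "bjct"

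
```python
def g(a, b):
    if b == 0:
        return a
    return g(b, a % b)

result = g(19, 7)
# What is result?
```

g(19, 7) -> g(7, 5) -> g(5, 2) -> g(2, 1) -> g(1, 0) -> 1

Answer: 1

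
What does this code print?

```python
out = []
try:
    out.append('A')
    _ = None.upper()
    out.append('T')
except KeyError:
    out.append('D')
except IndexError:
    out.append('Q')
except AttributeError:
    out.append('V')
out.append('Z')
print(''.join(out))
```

Execution trace: 'A' (try body) → 'V' (except AttributeError) → 'Z' (after the try/except). Output: AVZ

Answer: AVZ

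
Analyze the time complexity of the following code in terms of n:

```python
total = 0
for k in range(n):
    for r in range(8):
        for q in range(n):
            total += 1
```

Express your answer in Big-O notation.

Each loop level contributes: n × 1 × n. Multiplying the contributions gives O(n^2).

Answer: O(n^2)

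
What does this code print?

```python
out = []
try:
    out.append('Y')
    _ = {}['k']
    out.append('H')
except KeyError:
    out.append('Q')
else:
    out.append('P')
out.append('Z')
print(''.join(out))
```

Execution trace: 'Y' (try body) → 'Q' (except KeyError) → 'Z' (after the try/except). Output: YQZ

Answer: YQZ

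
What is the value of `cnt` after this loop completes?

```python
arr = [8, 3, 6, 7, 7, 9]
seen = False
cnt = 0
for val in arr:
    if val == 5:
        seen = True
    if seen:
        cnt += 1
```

Count elements after first 5 in [8, 3, 6, 7, 7, 9]
`cnt` takes the values: 0

Answer: 0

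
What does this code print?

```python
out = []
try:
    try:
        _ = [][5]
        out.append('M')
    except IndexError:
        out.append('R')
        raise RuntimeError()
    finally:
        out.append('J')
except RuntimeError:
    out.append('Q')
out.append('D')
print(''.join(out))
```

Execution trace: 'R' (inner except IndexError) → 'J' (inner finally) → 'Q' (outer except RuntimeError) → 'D' (after the try/except). Output: RJQD

Answer: RJQD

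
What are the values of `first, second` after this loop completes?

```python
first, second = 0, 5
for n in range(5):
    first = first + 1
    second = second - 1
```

first goes 0→5, second goes 5→0
`first, second` takes the values: (0, 5) → (1, 5) → (1, 4) → (2, 4) → (2, 3) → (3, 3) → (3, 2) → (4, 2) → (4, 1) → (5, 1) → (5, 0)

Answer: 5, 0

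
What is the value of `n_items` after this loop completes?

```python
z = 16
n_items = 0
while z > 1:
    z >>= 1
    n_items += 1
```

Count right shifts until 1
`n_items` takes the values: 0 → 1 → 2 → 3 → 4

Answer: 4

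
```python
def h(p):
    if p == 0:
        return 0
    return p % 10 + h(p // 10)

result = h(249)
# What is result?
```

Sum of digits of 249: 9 + 4 + 2 = 15

Answer: 15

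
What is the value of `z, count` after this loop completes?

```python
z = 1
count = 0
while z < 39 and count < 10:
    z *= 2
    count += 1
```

Double until >= 39 or 10 iterations
`z, count` takes the values: (1, 0) → (2, 0) → (2, 1) → (4, 1) → (4, 2) → (8, 2) → (8, 3) → (16, 3) → (16, 4) → (32, 4) → (32, 5) → (64, 5) → (64, 6)

Answer: 64, 6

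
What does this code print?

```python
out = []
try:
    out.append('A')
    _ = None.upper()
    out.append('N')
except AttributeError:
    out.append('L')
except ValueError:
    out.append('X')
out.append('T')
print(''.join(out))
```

Execution trace: 'A' (try body) → 'L' (except AttributeError) → 'T' (after the try/except). Output: ALT

Answer: ALT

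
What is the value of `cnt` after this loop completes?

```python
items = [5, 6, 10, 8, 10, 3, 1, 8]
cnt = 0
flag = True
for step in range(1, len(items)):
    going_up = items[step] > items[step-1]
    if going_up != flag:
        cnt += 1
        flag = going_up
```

Count direction changes in [5, 6, 10, 8, 10, 3, 1, 8]
`cnt` takes the values: 0 → 1 → 2 → 3 → 4

Answer: 4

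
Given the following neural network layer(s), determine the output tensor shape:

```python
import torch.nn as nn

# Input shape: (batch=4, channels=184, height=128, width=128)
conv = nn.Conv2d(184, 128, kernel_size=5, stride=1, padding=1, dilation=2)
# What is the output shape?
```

Input: (4, 184, 128, 128) -> Output: (4, 128, 122, 122)

Answer: (4, 128, 122, 122)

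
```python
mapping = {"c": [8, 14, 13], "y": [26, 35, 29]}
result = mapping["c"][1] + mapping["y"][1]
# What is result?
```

Trace:
`mapping = {"c": [8, 14, 13], "y": [26, 35, 29]}` → mapping = {'c': [8, 14, 13], 'y': [26, 35, 29]}
`result = mapping["c"][1] + mapping["y"][1]` → result = 49
So result = 49

Answer: 49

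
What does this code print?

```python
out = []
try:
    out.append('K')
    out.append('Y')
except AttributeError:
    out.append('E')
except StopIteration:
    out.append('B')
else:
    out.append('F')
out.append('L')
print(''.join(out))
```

Execution trace: 'K' (try body) → 'Y' (try body, no exception) → 'F' (else) → 'L' (after the try/except). Output: KYFL

Answer: KYFL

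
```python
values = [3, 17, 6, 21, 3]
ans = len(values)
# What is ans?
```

Trace:
`values = [3, 17, 6, 21, 3]` → values = [3, 17, 6, 21, 3]
`ans = len(values)` → ans = 5
So ans = 5

Answer: 5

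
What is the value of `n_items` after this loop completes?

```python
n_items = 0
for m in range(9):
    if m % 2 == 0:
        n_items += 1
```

Count numbers divisible by 2 in range(9)
`n_items` takes the values: 0 → 1 → 2 → 3 → 4 → 5

Answer: 5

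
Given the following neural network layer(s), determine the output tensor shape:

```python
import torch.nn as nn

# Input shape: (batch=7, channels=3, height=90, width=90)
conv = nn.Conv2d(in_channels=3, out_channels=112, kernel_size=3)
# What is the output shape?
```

Input: (7, 3, 90, 90) -> Output: (7, 112, 88, 88)

Answer: (7, 112, 88, 88)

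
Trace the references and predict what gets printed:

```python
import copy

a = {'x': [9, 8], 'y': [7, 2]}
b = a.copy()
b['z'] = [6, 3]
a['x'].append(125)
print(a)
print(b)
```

Key concept: shallow copy of dict with mutable values.
Step by step:
`a = {'x': [9, 8], 'y': [7, 2]}` → a = {'x': [9, 8], 'y': [7, 2]}
`b = a.copy()` → b = {'x': [9, 8], 'y': [7, 2]}
`b['z'] = [6, 3]` → b = {'x': [9, 8], 'y': [7, 2], 'z': [6, 3]}
`a['x'].append(125)` → a = {'x': [9, 8, 125], 'y': [7, 2]}; b = {'x': [9, 8, 125], 'y': [7, 2], 'z': [6, 3]}
`print(a)` → prints {'x': [9, 8, 125], 'y': [7, 2]}
`print(b)` → prints {'x': [9, 8, 125], 'y': [7, 2], 'z': [6, 3]}

Answer:
{'x': [9, 8, 125], 'y': [7, 2]}
{'x': [9, 8, 125], 'y': [7, 2], 'z': [6, 3]}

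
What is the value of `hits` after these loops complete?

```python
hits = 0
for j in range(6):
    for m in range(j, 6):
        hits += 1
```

Upper triangle: 6 + 5 + ... + 1
`hits` takes the values: 0 → 1 → 2 → 3 → 4 → 5 → 6 → 7 → 8 → 9 → 10 → 11 → 12 → 13 → 14 → 15 → 16 → 17 → 18 → 19 → 20 → 21

Answer: 21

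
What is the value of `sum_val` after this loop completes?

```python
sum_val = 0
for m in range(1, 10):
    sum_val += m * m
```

Sum of squares 1² to 9² = 285
`sum_val` takes the values: 0 → 1 → 5 → 14 → 30 → 55 → 91 → 140 → 204 → 285

Answer: 285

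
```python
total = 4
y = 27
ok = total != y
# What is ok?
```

Trace:
`total = 4` → total = 4
`y = 27` → y = 27
`ok = total != y` → ok = True
So ok = True

Answer: True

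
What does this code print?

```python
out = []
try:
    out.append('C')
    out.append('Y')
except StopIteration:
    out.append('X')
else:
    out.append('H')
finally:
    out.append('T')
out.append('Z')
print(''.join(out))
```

Execution trace: 'C' (try body) → 'Y' (try body, no exception) → 'H' (else) → 'T' (finally) → 'Z' (after the try/except). Output: CYHTZ

Answer: CYHTZ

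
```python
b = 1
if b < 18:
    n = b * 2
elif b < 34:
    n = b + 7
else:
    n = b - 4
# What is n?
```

Trace:
`b = 1` → b = 1
`if b < 18: ...` → b < 18 is True → n = 2
So n = 2

Answer: 2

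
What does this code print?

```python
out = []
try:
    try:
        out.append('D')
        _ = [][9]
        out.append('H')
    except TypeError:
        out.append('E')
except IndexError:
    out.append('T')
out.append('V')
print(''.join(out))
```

Execution trace: 'D' (try body) → 'T' (outer except IndexError) → 'V' (after the try/except). Output: DTV

Answer: DTV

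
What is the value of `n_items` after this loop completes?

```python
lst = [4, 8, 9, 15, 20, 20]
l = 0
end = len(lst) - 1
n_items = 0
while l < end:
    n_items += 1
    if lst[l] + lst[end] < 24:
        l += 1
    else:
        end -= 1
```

Steps to find pair summing to 24
`n_items` takes the values: 0 → 1 → 2 → 3 → 4 → 5

Answer: 5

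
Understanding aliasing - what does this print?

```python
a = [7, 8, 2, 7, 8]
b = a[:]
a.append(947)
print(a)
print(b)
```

Key concept: slice [:] creates copy.
Step by step:
`a = [7, 8, 2, 7, 8]` → a = [7, 8, 2, 7, 8]
`b = a[:]` → b = [7, 8, 2, 7, 8]
`a.append(947)` → a = [7, 8, 2, 7, 8, 947]
`print(a)` → prints [7, 8, 2, 7, 8, 947]
`print(b)` → prints [7, 8, 2, 7, 8]

Answer:
[7, 8, 2, 7, 8, 947]
[7, 8, 2, 7, 8]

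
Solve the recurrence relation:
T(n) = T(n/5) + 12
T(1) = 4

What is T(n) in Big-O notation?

Each step divides n by 5 and adds 12. After log_5(n) steps we reach T(1)=4. So T(n) = 12·log_5(n) + 4 = O(log n).

Answer: O(log n)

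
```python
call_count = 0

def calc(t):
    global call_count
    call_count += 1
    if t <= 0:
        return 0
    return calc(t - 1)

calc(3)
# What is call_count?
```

Linear recursion stepping by 1: 4 calls from t=3 down to ≤0.

Answer: 4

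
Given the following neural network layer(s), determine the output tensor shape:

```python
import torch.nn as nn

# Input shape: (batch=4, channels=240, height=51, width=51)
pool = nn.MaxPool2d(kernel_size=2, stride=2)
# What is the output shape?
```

Input: (4, 240, 51, 51) -> Output: (4, 240, 25, 25)

Answer: (4, 240, 25, 25)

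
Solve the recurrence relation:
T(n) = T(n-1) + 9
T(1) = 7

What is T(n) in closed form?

Unrolling: T(n) = T(1) + 9·(n-1) = 7 + 9(n-1) = 9n - 2.

Answer: T(n) = 9n - 2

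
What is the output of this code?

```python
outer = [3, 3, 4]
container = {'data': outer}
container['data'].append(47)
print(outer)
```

Key concept: dict holds reference to list.
Step by step:
`outer = [3, 3, 4]` → outer = [3, 3, 4]
`container = {'data': outer}` → container = {'data': [3, 3, 4]}
`container['data'].append(47)` → outer = [3, 3, 4, 47]; container = {'data': [3, 3, 4, 47]}
`print(outer)` → prints [3, 3, 4, 47]

Answer: [3, 3, 4, 47]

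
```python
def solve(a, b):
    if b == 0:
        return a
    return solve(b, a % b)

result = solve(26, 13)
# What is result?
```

solve(26, 13) -> solve(13, 0) -> 13

Answer: 13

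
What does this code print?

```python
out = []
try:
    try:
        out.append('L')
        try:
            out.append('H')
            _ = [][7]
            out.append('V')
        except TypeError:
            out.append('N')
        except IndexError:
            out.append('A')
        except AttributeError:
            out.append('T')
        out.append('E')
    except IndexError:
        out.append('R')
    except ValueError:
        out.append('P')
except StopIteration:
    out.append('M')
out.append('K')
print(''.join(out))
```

Execution trace: 'L' (try body) → 'H' (inner try body) → 'A' (inner except IndexError) → 'E' (try body, no exception) → 'K' (after the try/except). Output: LHAEK

Answer: LHAEK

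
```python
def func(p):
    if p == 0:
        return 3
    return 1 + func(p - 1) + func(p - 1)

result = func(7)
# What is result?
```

func(p) = 1 + 2·func(p-1), func(0)=3. Closed form: (3+1)·2^7 - 1 = 511.

Answer: 511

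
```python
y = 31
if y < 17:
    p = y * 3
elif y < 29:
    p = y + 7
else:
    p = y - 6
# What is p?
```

Trace:
`y = 31` → y = 31
`if y < 17: ...` → y < 17 is False, y < 29 is False, take else branch → p = 25
So p = 25

Answer: 25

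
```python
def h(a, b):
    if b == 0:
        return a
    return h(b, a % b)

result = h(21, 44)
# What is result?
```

h(21, 44) -> h(44, 21) -> h(21, 2) -> h(2, 1) -> h(1, 0) -> 1

Answer: 1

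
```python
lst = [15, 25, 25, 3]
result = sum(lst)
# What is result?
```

Trace:
`lst = [15, 25, 25, 3]` → lst = [15, 25, 25, 3]
`result = sum(lst)` → result = 68
So result = 68

Answer: 68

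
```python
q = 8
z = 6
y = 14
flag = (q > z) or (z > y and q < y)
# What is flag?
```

Trace:
`q = 8` → q = 8
`z = 6` → z = 6
`y = 14` → y = 14
`flag = (q > z) or (z > y and q < y)` → flag = True
So flag = True

Answer: True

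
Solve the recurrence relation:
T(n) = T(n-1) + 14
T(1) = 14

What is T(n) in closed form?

Unrolling: T(n) = T(1) + 14·(n-1) = 14 + 14(n-1) = 14n.

Answer: T(n) = 14n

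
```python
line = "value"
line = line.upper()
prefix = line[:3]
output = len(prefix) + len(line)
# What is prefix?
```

Trace:
`line = "value"` → line = 'value'
`line = line.upper()` → line = 'VALUE'
`prefix = line[:3]` → prefix = 'VAL'
`output = len(prefix) + len(line)` → output = 8
So prefix = 'VAL'

Answer: 'VAL'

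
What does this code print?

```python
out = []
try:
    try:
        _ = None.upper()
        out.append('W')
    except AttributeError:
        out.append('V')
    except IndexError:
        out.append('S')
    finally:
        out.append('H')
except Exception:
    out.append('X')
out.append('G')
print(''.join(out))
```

Execution trace: 'V' (inner except AttributeError) → 'H' (inner finally) → 'G' (after the try/except). Output: VHG

Answer: VHG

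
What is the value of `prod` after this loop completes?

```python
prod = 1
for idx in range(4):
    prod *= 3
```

3^4 = 81
`prod` takes the values: 1 → 3 → 9 → 27 → 81

Answer: 81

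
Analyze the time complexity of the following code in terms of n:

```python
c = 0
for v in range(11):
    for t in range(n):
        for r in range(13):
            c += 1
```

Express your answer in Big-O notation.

Each loop level contributes: 1 × n × 1. Multiplying the contributions gives O(n).

Answer: O(n)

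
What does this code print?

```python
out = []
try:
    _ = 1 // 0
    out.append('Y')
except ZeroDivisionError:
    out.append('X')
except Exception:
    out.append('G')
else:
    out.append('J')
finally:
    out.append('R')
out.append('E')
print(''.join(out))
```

Execution trace: 'X' (except ZeroDivisionError) → 'R' (finally) → 'E' (after the try/except). Output: XRE

Answer: XRE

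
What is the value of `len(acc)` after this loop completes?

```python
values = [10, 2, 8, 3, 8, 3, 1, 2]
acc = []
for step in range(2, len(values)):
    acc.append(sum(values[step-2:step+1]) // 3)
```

Number of 3-element averages
`acc` takes the values: [] → [6] → [6, 4] → [6, 4, 6] → [6, 4, 6, 4] → [6, 4, 6, 4, 4] → [6, 4, 6, 4, 4, 2]
So `len(acc)` = 6

Answer: 6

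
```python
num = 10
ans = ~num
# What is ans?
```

Trace:
`num = 10` → num = 10
`ans = ~num` → ans = -11
So ans = -11

Answer: -11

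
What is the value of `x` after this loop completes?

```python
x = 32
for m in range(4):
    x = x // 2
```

Halve 4 times: 32 // 2^4 = 2
`x` takes the values: 32 → 16 → 8 → 4 → 2

Answer: 2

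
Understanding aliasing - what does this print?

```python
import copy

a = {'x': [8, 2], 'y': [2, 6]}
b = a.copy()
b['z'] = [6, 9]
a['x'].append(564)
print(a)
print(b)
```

Key concept: shallow copy of dict with mutable values.
Step by step:
`a = {'x': [8, 2], 'y': [2, 6]}` → a = {'x': [8, 2], 'y': [2, 6]}
`b = a.copy()` → b = {'x': [8, 2], 'y': [2, 6]}
`b['z'] = [6, 9]` → b = {'x': [8, 2], 'y': [2, 6], 'z': [6, 9]}
`a['x'].append(564)` → a = {'x': [8, 2, 564], 'y': [2, 6]}; b = {'x': [8, 2, 564], 'y': [2, 6], 'z': [6, 9]}
`print(a)` → prints {'x': [8, 2, 564], 'y': [2, 6]}
`print(b)` → prints {'x': [8, 2, 564], 'y': [2, 6], 'z': [6, 9]}

Answer:
{'x': [8, 2, 564], 'y': [2, 6]}
{'x': [8, 2, 564], 'y': [2, 6], 'z': [6, 9]}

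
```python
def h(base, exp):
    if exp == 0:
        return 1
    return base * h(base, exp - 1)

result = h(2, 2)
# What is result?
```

h(2, 2) = 2 * 2 = 4

Answer: 4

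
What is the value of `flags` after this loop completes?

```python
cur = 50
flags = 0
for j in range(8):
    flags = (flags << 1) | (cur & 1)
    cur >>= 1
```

Reverse lowest 8 bits of 50
`flags` takes the values: 0 → 1 → 2 → 4 → 9 → 19 → 38 → 76

Answer: 76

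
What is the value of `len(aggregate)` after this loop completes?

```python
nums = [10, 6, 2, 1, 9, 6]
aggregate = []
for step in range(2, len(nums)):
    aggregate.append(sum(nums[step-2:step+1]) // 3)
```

Number of 3-element averages
`aggregate` takes the values: [] → [6] → [6, 3] → [6, 3, 4] → [6, 3, 4, 5]
So `len(aggregate)` = 4

Answer: 4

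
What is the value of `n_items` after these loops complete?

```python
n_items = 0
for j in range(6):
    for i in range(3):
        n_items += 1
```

6 * 3 = 18
`n_items` takes the values: 0 → 1 → 2 → 3 → 4 → 5 → 6 → 7 → 8 → 9 → 10 → 11 → 12 → 13 → 14 → 15 → 16 → 17 → 18

Answer: 18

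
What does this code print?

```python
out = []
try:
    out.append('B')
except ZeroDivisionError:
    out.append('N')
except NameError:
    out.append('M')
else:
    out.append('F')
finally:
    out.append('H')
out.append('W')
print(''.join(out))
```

Execution trace: 'B' (try body, no exception) → 'F' (else) → 'H' (finally) → 'W' (after the try/except). Output: BFHW

Answer: BFHW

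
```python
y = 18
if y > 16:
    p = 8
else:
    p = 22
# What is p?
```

Trace:
`y = 18` → y = 18
`if y > 16: ...` → y > 16 is True → p = 8
So p = 8

Answer: 8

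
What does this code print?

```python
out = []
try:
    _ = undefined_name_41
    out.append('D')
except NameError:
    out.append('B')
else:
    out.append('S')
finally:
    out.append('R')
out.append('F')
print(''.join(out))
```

Execution trace: 'B' (except NameError) → 'R' (finally) → 'F' (after the try/except). Output: BRF

Answer: BRF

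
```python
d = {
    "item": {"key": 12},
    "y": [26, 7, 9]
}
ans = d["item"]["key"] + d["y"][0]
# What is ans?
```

Trace:
`d = { ...` → d = {'item': {'key': 12}, 'y': [26, 7, 9]}
`ans = d["item"]["key"] + d["y"][0]` → ans = 38
So ans = 38

Answer: 38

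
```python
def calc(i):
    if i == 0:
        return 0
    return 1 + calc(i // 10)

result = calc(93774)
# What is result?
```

Count of digits of 93774: 5

Answer: 5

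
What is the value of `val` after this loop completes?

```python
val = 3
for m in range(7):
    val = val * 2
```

Multiply by 2, 7 times: 3 * 2^7 = 384
`val` takes the values: 3 → 6 → 12 → 24 → 48 → 96 → 192 → 384

Answer: 384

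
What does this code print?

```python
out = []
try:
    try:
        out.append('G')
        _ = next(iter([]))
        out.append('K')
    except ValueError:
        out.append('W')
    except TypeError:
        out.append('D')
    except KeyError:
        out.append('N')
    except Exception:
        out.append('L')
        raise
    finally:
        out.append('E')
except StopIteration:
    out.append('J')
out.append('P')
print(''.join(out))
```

Execution trace: 'G' (inner try body) → 'L' (inner except Exception) → 'E' (inner finally) → 'J' (outer except StopIteration) → 'P' (after the try/except). Output: GLEJP

Answer: GLEJP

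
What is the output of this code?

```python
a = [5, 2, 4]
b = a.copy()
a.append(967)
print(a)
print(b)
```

Key concept: list.copy() creates independent copy.
Step by step:
`a = [5, 2, 4]` → a = [5, 2, 4]
`b = a.copy()` → b = [5, 2, 4]
`a.append(967)` → a = [5, 2, 4, 967]
`print(a)` → prints [5, 2, 4, 967]
`print(b)` → prints [5, 2, 4]

Answer:
[5, 2, 4, 967]
[5, 2, 4]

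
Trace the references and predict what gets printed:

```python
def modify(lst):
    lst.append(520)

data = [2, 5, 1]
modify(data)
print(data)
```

Key concept: function modifies passed list.
Step by step:
`data = [2, 5, 1]` → data = [2, 5, 1]
`modify(data)` → data = [2, 5, 1, 520]
`print(data)` → prints [2, 5, 1, 520]

Answer: [2, 5, 1, 520]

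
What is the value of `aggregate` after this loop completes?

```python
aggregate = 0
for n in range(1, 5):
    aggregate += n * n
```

Sum of squares 1² to 4² = 30
`aggregate` takes the values: 0 → 1 → 5 → 14 → 30

Answer: 30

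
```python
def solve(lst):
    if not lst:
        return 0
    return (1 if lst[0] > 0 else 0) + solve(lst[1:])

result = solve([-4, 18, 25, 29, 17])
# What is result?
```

Count of positive elements in [-4, 18, 25, 29, 17] = 4

Answer: 4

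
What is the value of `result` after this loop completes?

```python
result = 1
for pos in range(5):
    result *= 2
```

2^5 = 32
`result` takes the values: 1 → 2 → 4 → 8 → 16 → 32

Answer: 32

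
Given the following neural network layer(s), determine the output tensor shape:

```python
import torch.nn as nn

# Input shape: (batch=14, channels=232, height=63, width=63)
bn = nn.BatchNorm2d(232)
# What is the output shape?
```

Input: (14, 232, 63, 63) -> Output: (14, 232, 63, 63)

Answer: (14, 232, 63, 63)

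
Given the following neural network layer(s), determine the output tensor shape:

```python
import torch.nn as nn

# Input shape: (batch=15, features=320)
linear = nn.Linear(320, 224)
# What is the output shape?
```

Input: (15, 320) -> Output: (15, 224)

Answer: (15, 224)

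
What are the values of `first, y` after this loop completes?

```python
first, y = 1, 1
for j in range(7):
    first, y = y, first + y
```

Fibonacci: after 7 iterations
`first, y` takes the values: (1, 1) → (1, 2) → (2, 3) → (3, 5) → (5, 8) → (8, 13) → (13, 21) → (21, 34)

Answer: 21, 34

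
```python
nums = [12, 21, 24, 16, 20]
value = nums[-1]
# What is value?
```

Trace:
`nums = [12, 21, 24, 16, 20]` → nums = [12, 21, 24, 16, 20]
`value = nums[-1]` → value = 20
So value = 20

Answer: 20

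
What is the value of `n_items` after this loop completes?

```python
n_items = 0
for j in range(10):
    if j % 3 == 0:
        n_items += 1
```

Count numbers divisible by 3 in range(10)
`n_items` takes the values: 0 → 1 → 2 → 3 → 4

Answer: 4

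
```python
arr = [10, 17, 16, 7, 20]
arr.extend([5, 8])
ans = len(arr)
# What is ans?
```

Trace:
`arr = [10, 17, 16, 7, 20]` → arr = [10, 17, 16, 7, 20]
`arr.extend([5, 8])` → arr = [10, 17, 16, 7, 20, 5, 8]
`ans = len(arr)` → ans = 7
So ans = 7

Answer: 7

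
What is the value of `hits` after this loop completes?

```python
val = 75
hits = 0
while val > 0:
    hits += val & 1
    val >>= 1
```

Count set bits in 75 (binary: 0b1001011)
`hits` takes the values: 0 → 1 → 2 → 3 → 4

Answer: 4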